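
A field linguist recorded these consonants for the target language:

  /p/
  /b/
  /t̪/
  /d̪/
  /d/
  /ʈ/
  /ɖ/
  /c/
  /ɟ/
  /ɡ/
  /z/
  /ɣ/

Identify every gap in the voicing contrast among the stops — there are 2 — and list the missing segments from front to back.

/t/, /k/

place of articulation  voiceless  voiced  
bilabial          p         b       
dental            t̪        d̪      
alveolar          —         d       
retroflex         ʈ         ɖ       
palatal           c         ɟ       
velar             —         ɡ       
Gaps, from front to back: alveolar lacks voiceless (/t/); velar lacks voiceless (/k/).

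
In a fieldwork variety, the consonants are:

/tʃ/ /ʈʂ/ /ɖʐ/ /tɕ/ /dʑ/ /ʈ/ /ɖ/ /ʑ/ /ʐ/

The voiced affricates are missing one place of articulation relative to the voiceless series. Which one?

postalveolar

Voiceless: /tʃ/ (postalveolar), /ʈʂ/ (retroflex), /tɕ/ (alveolo-palatal).
Voiced: /ɖʐ/ (retroflex), /dʑ/ (alveolo-palatal).
Every place of articulation has a voiced member except postalveolar, where /dʒ/ would be expected.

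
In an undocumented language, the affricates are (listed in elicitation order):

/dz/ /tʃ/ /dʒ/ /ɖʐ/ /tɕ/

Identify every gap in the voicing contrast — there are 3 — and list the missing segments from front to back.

place of articulation  voiceless  voiced  
alveolar          —         dz      
postalveolar      tʃ        dʒ      
retroflex         —         ɖʐ      
alveolo-palatal   tɕ        —       
Gaps, from front to back: alveolar lacks voiceless (/ts/); retroflex lacks voiceless (/ʈʂ/); alveolo-palatal lacks voiced (/dʑ/).

/ts/, /ʈʂ/, /dʑ/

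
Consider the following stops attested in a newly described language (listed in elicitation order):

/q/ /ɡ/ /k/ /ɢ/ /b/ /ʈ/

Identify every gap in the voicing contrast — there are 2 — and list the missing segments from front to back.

bilabial: voiceless —, voiced /b/.
retroflex: voiceless /ʈ/, voiced —.
velar: voiceless /k/, voiced /ɡ/.
uvular: voiceless /q/, voiced /ɢ/.
Gaps, from front to back: bilabial lacks voiceless (/p/); retroflex lacks voiced (/ɖ/).

/p/, /ɖ/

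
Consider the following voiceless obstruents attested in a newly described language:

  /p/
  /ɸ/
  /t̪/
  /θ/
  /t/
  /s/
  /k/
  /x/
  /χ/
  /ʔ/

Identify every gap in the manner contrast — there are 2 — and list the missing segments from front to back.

/q/, /h/

bilabial: stop /p/, fricative /ɸ/.
dental: stop /t̪/, fricative /θ/.
alveolar: stop /t/, fricative /s/.
velar: stop /k/, fricative /x/.
uvular: stop —, fricative /χ/.
glottal: stop /ʔ/, fricative —.
Gaps, from front to back: uvular lacks stop (/q/); glottal lacks fricative (/h/).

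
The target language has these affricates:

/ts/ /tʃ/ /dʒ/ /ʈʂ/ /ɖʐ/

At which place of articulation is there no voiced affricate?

alveolar

alveolar: voiceless /ts/, voiced —.
postalveolar: voiceless /tʃ/, voiced /dʒ/.
retroflex: voiceless /ʈʂ/, voiced /ɖʐ/.
Every place of articulation has a voiced member except alveolar, where /dz/ would be expected.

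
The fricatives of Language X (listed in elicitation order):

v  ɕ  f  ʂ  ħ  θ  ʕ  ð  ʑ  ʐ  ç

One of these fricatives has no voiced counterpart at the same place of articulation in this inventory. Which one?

/ç/

Labiodental: /f/ ~ /v/
Dental: /θ/ ~ /ð/
Retroflex: /ʂ/ ~ /ʐ/
Alveolo-palatal: /ɕ/ ~ /ʑ/
Pharyngeal: /ħ/ ~ /ʕ/
Palatal: only /ç/ (voiceless); no voiced partner.
So /ç/ is the unpaired segment.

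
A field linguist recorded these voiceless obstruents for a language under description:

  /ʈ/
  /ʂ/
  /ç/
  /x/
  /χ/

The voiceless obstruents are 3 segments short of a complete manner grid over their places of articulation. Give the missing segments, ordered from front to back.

/c/, /k/, /q/

place of articulation  stop      fricative
retroflex         ʈ         ʂ       
palatal           —         ç       
velar             —         x       
uvular            —         χ       
Gaps, from front to back: palatal lacks stop (/c/); velar lacks stop (/k/); uvular lacks stop (/q/).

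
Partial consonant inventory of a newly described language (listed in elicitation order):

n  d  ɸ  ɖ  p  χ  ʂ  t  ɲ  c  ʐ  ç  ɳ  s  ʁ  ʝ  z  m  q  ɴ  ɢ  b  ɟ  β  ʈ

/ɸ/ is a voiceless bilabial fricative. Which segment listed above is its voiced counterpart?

/β/

The voiced counterpart is a voiced bilabial fricative — in this inventory, /β/.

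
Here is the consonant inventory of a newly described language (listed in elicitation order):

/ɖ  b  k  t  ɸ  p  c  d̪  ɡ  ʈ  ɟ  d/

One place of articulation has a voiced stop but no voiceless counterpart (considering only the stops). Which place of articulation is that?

bilabial: voiceless /p/, voiced /b/.
dental: voiceless —, voiced /d̪/.
alveolar: voiceless /t/, voiced /d/.
retroflex: voiceless /ʈ/, voiced /ɖ/.
palatal: voiceless /c/, voiced /ɟ/.
velar: voiceless /k/, voiced /ɡ/.
Every place of articulation has a voiceless member except dental, where /t̪/ would be expected.

dental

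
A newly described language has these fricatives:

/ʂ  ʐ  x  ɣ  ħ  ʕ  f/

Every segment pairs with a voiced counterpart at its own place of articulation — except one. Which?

Retroflex: /ʂ/ ~ /ʐ/
Velar: /x/ ~ /ɣ/
Pharyngeal: /ħ/ ~ /ʕ/
Labiodental: only /f/ (voiceless); no voiced partner.
So /f/ is the unpaired segment.

/f/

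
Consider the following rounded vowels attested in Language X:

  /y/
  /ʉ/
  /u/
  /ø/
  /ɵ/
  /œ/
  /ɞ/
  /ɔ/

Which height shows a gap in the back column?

high-mid

Front: /y/ (high), /ø/ (high-mid), /œ/ (low-mid).
Central: /ʉ/ (high), /ɵ/ (high-mid), /ɞ/ (low-mid).
Back: /u/ (high), /ɔ/ (low-mid).
Every height has a back member except high-mid, where /o/ would be expected.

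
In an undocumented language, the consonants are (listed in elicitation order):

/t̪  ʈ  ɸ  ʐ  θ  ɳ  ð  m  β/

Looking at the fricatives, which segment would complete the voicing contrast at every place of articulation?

/ʂ/

bilabial: voiceless /ɸ/, voiced /β/.
dental: voiceless /θ/, voiced /ð/.
retroflex: voiceless —, voiced /ʐ/.
The retroflex row has no voiceless member, so the gap is the voiceless retroflex fricative /ʂ/.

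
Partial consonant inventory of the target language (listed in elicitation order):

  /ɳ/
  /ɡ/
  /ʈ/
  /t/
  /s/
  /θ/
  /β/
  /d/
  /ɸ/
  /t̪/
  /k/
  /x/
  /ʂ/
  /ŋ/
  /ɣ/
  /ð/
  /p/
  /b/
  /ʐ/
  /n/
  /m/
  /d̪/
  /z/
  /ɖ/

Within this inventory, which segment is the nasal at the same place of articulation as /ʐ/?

/ʐ/ is a voiced retroflex fricative.
The nasal at the same place is a retroflex nasal — in this inventory, /ɳ/.

/ɳ/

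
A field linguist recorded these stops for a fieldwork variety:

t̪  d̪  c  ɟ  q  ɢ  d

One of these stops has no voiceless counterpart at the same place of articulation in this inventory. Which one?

/d/

Dental: /t̪/ ~ /d̪/
Palatal: /c/ ~ /ɟ/
Uvular: /q/ ~ /ɢ/
Alveolar: only /d/ (voiced); no voiceless partner.
So /d/ is the unpaired segment.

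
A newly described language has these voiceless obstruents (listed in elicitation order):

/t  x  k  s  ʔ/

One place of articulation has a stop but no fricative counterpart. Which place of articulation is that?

glottal

Stop: /t/ (alveolar), /k/ (velar), /ʔ/ (glottal).
Fricative: /s/ (alveolar), /x/ (velar).
Every place of articulation has a fricative member except glottal, where /h/ would be expected.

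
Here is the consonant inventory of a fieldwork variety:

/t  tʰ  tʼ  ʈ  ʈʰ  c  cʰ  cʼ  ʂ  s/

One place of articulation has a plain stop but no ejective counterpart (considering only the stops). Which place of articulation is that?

retroflex

alveolar: plain /t/, aspirated /tʰ/, ejective /tʼ/.
retroflex: plain /ʈ/, aspirated /ʈʰ/, ejective —.
palatal: plain /c/, aspirated /cʰ/, ejective /cʼ/.
Every place of articulation has an ejective member except retroflex, where /ʈʼ/ would be expected.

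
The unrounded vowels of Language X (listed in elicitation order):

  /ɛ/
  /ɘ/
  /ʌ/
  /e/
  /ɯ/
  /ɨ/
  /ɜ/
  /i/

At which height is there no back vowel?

height            front     central   back    
high              i         ɨ         ɯ       
high-mid          e         ɘ         —       
low-mid           ɛ         ɜ         ʌ       
Every height has a back member except high-mid, where /ɤ/ would be expected.

high-mid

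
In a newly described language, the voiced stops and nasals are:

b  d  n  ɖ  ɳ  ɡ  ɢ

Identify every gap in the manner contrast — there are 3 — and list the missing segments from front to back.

/m/, /ŋ/, /ɴ/

Oral stop: /b/ (bilabial), /d/ (alveolar), /ɖ/ (retroflex), /ɡ/ (velar), /ɢ/ (uvular).
Nasal: /n/ (alveolar), /ɳ/ (retroflex).
Gaps, from front to back: bilabial lacks nasal (/m/); velar lacks nasal (/ŋ/); uvular lacks nasal (/ɴ/).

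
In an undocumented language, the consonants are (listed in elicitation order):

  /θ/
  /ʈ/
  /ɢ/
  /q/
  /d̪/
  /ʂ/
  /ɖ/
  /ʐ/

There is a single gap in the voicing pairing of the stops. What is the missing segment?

Voiceless: /ʈ/ (retroflex), /q/ (uvular).
Voiced: /d̪/ (dental), /ɖ/ (retroflex), /ɢ/ (uvular).
The dental row has no voiceless member, so the gap is the voiceless dental stop /t̪/.

/t̪/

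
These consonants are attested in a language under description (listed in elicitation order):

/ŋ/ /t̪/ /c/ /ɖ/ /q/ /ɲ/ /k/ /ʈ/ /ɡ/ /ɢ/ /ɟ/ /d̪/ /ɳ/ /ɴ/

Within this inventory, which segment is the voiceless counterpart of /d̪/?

/d̪/ is a voiced dental stop.
The voiceless counterpart is a voiceless dental stop — in this inventory, /t̪/.

/t̪/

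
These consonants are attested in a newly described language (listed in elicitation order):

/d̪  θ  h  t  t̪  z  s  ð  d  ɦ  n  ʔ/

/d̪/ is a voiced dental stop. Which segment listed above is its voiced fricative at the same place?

/ð/

The voiced fricative at the same place is a voiced dental fricative — in this inventory, /ð/.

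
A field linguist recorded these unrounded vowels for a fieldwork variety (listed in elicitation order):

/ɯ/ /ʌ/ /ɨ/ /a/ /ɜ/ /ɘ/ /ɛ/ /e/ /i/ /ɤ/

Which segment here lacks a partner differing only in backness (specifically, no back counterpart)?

High: /i/ ~ /ɨ/ ~ /ɯ/
High-mid: /e/ ~ /ɘ/ ~ /ɤ/
Low-mid: /ɛ/ ~ /ɜ/ ~ /ʌ/
Low: only /a/ (front); no back partner.
So /a/ is the unpaired segment.

/a/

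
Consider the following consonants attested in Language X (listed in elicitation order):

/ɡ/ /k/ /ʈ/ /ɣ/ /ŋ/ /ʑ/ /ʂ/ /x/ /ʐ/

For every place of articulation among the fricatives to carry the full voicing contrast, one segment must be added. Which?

/ɕ/

retroflex: voiceless /ʂ/, voiced /ʐ/.
alveolo-palatal: voiceless —, voiced /ʑ/.
velar: voiceless /x/, voiced /ɣ/.
The alveolo-palatal row has no voiceless member, so the gap is the voiceless alveolo-palatal fricative /ɕ/.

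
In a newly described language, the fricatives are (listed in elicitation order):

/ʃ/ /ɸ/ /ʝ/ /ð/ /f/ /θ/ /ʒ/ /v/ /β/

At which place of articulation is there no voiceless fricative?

palatal

Voiceless: /ɸ/ (bilabial), /f/ (labiodental), /θ/ (dental), /ʃ/ (postalveolar).
Voiced: /β/ (bilabial), /v/ (labiodental), /ð/ (dental), /ʒ/ (postalveolar), /ʝ/ (palatal).
Every place of articulation has a voiceless member except palatal, where /ç/ would be expected.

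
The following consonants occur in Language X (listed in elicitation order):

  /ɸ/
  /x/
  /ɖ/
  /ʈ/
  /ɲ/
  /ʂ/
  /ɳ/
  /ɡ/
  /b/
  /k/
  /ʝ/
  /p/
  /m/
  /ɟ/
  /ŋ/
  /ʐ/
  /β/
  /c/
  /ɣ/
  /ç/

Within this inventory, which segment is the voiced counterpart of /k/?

/k/ is a voiceless velar stop.
The voiced counterpart is a voiced velar stop — in this inventory, /ɡ/.

/ɡ/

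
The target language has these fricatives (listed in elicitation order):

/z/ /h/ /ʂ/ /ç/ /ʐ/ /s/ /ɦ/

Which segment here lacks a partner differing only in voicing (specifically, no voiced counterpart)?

/ç/

Alveolar: /s/ ~ /z/
Retroflex: /ʂ/ ~ /ʐ/
Glottal: /h/ ~ /ɦ/
Palatal: only /ç/ (voiceless); no voiced partner.
So /ç/ is the unpaired segment.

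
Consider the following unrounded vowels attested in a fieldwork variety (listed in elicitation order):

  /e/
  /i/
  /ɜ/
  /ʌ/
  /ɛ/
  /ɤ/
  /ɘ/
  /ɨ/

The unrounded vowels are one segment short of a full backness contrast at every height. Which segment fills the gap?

Front: /i/ (high), /e/ (high-mid), /ɛ/ (low-mid).
Central: /ɨ/ (high), /ɘ/ (high-mid), /ɜ/ (low-mid).
Back: /ɤ/ (high-mid), /ʌ/ (low-mid).
The high row has no back member, so the gap is the high back unrounded vowel /ɯ/.

/ɯ/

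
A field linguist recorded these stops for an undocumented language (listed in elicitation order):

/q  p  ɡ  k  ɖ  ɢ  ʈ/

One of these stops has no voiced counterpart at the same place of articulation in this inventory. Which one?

Retroflex: /ʈ/ ~ /ɖ/
Velar: /k/ ~ /ɡ/
Uvular: /q/ ~ /ɢ/
Bilabial: only /p/ (voiceless); no voiced partner.
So /p/ is the unpaired segment.

/p/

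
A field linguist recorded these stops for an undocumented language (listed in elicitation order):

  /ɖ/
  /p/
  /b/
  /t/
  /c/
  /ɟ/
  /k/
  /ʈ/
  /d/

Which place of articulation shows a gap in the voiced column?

velar

bilabial: voiceless /p/, voiced /b/.
alveolar: voiceless /t/, voiced /d/.
retroflex: voiceless /ʈ/, voiced /ɖ/.
palatal: voiceless /c/, voiced /ɟ/.
velar: voiceless /k/, voiced —.
Every place of articulation has a voiced member except velar, where /ɡ/ would be expected.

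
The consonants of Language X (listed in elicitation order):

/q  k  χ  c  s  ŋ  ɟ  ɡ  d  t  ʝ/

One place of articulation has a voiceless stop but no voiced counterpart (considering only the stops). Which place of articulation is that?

uvular

Voiceless: /t/ (alveolar), /c/ (palatal), /k/ (velar), /q/ (uvular).
Voiced: /d/ (alveolar), /ɟ/ (palatal), /ɡ/ (velar).
Every place of articulation has a voiced member except uvular, where /ɢ/ would be expected.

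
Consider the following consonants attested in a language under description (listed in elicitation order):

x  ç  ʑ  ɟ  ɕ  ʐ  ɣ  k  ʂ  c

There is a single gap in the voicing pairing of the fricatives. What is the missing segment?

Voiceless: /ʂ/ (retroflex), /ɕ/ (alveolo-palatal), /ç/ (palatal), /x/ (velar).
Voiced: /ʐ/ (retroflex), /ʑ/ (alveolo-palatal), /ɣ/ (velar).
The palatal row has no voiced member, so the gap is the voiced palatal fricative /ʝ/.

/ʝ/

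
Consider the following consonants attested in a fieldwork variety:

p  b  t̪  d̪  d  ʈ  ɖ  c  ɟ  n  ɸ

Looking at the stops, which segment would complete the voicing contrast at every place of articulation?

/t/

Voiceless: /p/ (bilabial), /t̪/ (dental), /ʈ/ (retroflex), /c/ (palatal).
Voiced: /b/ (bilabial), /d̪/ (dental), /d/ (alveolar), /ɖ/ (retroflex), /ɟ/ (palatal).
The alveolar row has no voiceless member, so the gap is the voiceless alveolar stop /t/.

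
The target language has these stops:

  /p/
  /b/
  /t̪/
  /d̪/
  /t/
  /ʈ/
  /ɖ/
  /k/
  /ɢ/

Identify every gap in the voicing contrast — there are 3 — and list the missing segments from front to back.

place of articulation  voiceless  voiced  
bilabial          p         b       
dental            t̪        d̪      
alveolar          t         —       
retroflex         ʈ         ɖ       
velar             k         —       
uvular            —         ɢ       
Gaps, from front to back: alveolar lacks voiced (/d/); velar lacks voiced (/ɡ/); uvular lacks voiceless (/q/).

/d/, /ɡ/, /q/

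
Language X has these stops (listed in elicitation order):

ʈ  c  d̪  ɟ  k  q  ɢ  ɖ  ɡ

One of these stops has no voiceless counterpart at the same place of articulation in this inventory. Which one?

/d̪/

Retroflex: /ʈ/ ~ /ɖ/
Palatal: /c/ ~ /ɟ/
Velar: /k/ ~ /ɡ/
Uvular: /q/ ~ /ɢ/
Dental: only /d̪/ (voiced); no voiceless partner.
So /d̪/ is the unpaired segment.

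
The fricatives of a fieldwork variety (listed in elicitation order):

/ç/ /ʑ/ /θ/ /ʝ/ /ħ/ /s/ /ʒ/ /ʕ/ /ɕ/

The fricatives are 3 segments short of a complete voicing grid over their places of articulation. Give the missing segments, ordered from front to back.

/ð/, /z/, /ʃ/

dental: voiceless /θ/, voiced —.
alveolar: voiceless /s/, voiced —.
postalveolar: voiceless —, voiced /ʒ/.
alveolo-palatal: voiceless /ɕ/, voiced /ʑ/.
palatal: voiceless /ç/, voiced /ʝ/.
pharyngeal: voiceless /ħ/, voiced /ʕ/.
Gaps, from front to back: dental lacks voiced (/ð/); alveolar lacks voiced (/z/); postalveolar lacks voiceless (/ʃ/).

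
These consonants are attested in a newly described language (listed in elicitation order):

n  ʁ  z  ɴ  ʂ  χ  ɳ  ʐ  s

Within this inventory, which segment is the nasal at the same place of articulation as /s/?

/n/

/s/ is a voiceless alveolar fricative.
The nasal at the same place is an alveolar nasal — in this inventory, /n/.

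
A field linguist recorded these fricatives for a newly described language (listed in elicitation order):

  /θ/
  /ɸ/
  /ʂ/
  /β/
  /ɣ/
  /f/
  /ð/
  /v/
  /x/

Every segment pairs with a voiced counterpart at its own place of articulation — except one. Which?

Bilabial: /ɸ/ ~ /β/
Labiodental: /f/ ~ /v/
Dental: /θ/ ~ /ð/
Velar: /x/ ~ /ɣ/
Retroflex: only /ʂ/ (voiceless); no voiced partner.
So /ʂ/ is the unpaired segment.

/ʂ/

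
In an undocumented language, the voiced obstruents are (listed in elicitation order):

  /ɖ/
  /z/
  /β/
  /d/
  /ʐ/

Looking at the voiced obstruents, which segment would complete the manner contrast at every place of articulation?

bilabial: stop —, fricative /β/.
alveolar: stop /d/, fricative /z/.
retroflex: stop /ɖ/, fricative /ʐ/.
The bilabial row has no stop member, so the gap is the bilabial stop /b/.

/b/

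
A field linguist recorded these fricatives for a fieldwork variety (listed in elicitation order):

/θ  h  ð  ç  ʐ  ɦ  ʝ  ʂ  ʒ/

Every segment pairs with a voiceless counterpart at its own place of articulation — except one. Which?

/ʒ/

Dental: /θ/ ~ /ð/
Retroflex: /ʂ/ ~ /ʐ/
Palatal: /ç/ ~ /ʝ/
Glottal: /h/ ~ /ɦ/
Postalveolar: only /ʒ/ (voiced); no voiceless partner.
So /ʒ/ is the unpaired segment.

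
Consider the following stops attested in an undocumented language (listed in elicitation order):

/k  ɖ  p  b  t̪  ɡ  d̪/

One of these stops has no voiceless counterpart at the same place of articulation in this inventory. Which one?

Bilabial: /p/ ~ /b/
Dental: /t̪/ ~ /d̪/
Velar: /k/ ~ /ɡ/
Retroflex: only /ɖ/ (voiced); no voiceless partner.
So /ɖ/ is the unpaired segment.

/ɖ/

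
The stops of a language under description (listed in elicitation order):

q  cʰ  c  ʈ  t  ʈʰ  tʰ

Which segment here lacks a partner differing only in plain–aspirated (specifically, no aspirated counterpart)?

Alveolar: /t/ ~ /tʰ/
Retroflex: /ʈ/ ~ /ʈʰ/
Palatal: /c/ ~ /cʰ/
Uvular: only /q/ (plain); no aspirated partner.
So /q/ is the unpaired segment.

/q/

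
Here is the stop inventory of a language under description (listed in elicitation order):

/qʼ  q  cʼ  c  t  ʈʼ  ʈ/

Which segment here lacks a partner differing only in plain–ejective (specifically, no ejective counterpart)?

Retroflex: /ʈ/ ~ /ʈʼ/
Palatal: /c/ ~ /cʼ/
Uvular: /q/ ~ /qʼ/
Alveolar: only /t/ (plain); no ejective partner.
So /t/ is the unpaired segment.

/t/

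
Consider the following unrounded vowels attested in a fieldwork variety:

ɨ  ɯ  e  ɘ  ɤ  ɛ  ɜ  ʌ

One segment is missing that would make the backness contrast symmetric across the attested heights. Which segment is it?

/i/

high: front —, central /ɨ/, back /ɯ/.
high-mid: front /e/, central /ɘ/, back /ɤ/.
low-mid: front /ɛ/, central /ɜ/, back /ʌ/.
The high row has no front member, so the gap is the high front unrounded vowel /i/.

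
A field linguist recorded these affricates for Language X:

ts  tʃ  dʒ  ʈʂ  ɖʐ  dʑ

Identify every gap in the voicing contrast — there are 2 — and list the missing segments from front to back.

/dz/, /tɕ/

alveolar: voiceless /ts/, voiced —.
postalveolar: voiceless /tʃ/, voiced /dʒ/.
retroflex: voiceless /ʈʂ/, voiced /ɖʐ/.
alveolo-palatal: voiceless —, voiced /dʑ/.
Gaps, from front to back: alveolar lacks voiced (/dz/); alveolo-palatal lacks voiceless (/tɕ/).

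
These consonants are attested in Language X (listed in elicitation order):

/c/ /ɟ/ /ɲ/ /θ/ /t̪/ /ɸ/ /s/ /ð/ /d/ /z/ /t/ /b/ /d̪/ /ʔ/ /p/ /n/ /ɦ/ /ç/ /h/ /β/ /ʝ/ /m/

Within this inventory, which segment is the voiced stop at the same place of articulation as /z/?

/d/

/z/ is a voiced alveolar fricative.
The voiced stop at the same place is a voiced alveolar stop — in this inventory, /d/.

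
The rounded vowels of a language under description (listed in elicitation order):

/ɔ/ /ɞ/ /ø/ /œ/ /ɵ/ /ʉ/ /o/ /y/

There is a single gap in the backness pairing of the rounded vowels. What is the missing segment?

/u/

height            front     central   back    
high              y         ʉ         —       
high-mid          ø         ɵ         o       
low-mid           œ         ɞ         ɔ       
The high row has no back member, so the gap is the high back rounded vowel /u/.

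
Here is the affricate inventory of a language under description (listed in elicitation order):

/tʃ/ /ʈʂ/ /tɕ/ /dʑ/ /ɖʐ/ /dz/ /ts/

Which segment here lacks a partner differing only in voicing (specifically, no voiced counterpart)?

/tʃ/

Alveolar: /ts/ ~ /dz/
Retroflex: /ʈʂ/ ~ /ɖʐ/
Alveolo-palatal: /tɕ/ ~ /dʑ/
Postalveolar: only /tʃ/ (voiceless); no voiced partner.
So /tʃ/ is the unpaired segment.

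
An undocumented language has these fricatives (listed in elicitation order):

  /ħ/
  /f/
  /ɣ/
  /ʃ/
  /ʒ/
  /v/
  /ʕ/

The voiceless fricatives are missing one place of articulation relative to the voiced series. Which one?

labiodental: voiceless /f/, voiced /v/.
postalveolar: voiceless /ʃ/, voiced /ʒ/.
velar: voiceless —, voiced /ɣ/.
pharyngeal: voiceless /ħ/, voiced /ʕ/.
Every place of articulation has a voiceless member except velar, where /x/ would be expected.

velar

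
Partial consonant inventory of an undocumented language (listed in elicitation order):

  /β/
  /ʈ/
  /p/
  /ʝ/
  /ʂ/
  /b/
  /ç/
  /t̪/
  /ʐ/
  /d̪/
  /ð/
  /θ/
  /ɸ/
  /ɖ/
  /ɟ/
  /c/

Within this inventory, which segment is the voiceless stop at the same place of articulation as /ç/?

/ç/ is a voiceless palatal fricative.
The voiceless stop at the same place is a voiceless palatal stop — in this inventory, /c/.

/c/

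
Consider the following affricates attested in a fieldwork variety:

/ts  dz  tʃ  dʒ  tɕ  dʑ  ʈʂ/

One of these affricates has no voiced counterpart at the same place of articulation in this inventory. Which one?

/ʈʂ/

Alveolar: /ts/ ~ /dz/
Postalveolar: /tʃ/ ~ /dʒ/
Alveolo-palatal: /tɕ/ ~ /dʑ/
Retroflex: only /ʈʂ/ (voiceless); no voiced partner.
So /ʈʂ/ is the unpaired segment.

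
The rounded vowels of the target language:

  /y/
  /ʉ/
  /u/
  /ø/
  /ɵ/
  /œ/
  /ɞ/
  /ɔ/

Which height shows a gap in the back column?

high: front /y/, central /ʉ/, back /u/.
high-mid: front /ø/, central /ɵ/, back —.
low-mid: front /œ/, central /ɞ/, back /ɔ/.
Every height has a back member except high-mid, where /o/ would be expected.

high-mid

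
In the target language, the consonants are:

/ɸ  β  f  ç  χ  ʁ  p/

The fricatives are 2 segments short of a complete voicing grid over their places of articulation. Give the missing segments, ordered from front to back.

/v/, /ʝ/

place of articulation  voiceless  voiced  
bilabial          ɸ         β       
labiodental       f         —       
palatal           ç         —       
uvular            χ         ʁ       
Gaps, from front to back: labiodental lacks voiced (/v/); palatal lacks voiced (/ʝ/).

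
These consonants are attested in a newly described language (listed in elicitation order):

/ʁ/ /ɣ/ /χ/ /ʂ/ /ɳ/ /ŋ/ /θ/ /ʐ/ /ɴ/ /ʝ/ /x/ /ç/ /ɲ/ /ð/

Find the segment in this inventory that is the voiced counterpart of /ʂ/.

/ʐ/

/ʂ/ is a voiceless retroflex fricative.
The voiced counterpart is a voiced retroflex fricative — in this inventory, /ʐ/.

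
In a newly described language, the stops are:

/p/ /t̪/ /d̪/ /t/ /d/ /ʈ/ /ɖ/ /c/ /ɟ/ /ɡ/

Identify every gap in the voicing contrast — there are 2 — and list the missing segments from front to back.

/b/, /k/

place of articulation  voiceless  voiced  
bilabial          p         —       
dental            t̪        d̪      
alveolar          t         d       
retroflex         ʈ         ɖ       
palatal           c         ɟ       
velar             —         ɡ       
Gaps, from front to back: bilabial lacks voiced (/b/); velar lacks voiceless (/k/).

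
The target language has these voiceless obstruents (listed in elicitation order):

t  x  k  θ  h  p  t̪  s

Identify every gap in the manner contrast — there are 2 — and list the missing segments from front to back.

Stop: /p/ (bilabial), /t̪/ (dental), /t/ (alveolar), /k/ (velar).
Fricative: /θ/ (dental), /s/ (alveolar), /x/ (velar), /h/ (glottal).
Gaps, from front to back: bilabial lacks fricative (/ɸ/); glottal lacks stop (/ʔ/).

/ɸ/, /ʔ/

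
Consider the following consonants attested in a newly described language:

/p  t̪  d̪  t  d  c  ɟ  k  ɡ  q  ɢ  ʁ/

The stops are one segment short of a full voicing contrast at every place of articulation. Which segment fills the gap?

/b/

bilabial: voiceless /p/, voiced —.
dental: voiceless /t̪/, voiced /d̪/.
alveolar: voiceless /t/, voiced /d/.
palatal: voiceless /c/, voiced /ɟ/.
velar: voiceless /k/, voiced /ɡ/.
uvular: voiceless /q/, voiced /ɢ/.
The bilabial row has no voiced member, so the gap is the voiced bilabial stop /b/.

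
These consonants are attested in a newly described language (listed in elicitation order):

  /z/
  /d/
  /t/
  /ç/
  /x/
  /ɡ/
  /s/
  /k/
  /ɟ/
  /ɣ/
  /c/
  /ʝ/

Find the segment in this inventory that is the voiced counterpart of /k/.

/ɡ/

/k/ is a voiceless velar stop.
The voiced counterpart is a voiced velar stop — in this inventory, /ɡ/.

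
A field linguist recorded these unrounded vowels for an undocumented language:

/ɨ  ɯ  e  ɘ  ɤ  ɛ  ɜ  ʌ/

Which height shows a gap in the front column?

Front: /e/ (high-mid), /ɛ/ (low-mid).
Central: /ɨ/ (high), /ɘ/ (high-mid), /ɜ/ (low-mid).
Back: /ɯ/ (high), /ɤ/ (high-mid), /ʌ/ (low-mid).
Every height has a front member except high, where /i/ would be expected.

high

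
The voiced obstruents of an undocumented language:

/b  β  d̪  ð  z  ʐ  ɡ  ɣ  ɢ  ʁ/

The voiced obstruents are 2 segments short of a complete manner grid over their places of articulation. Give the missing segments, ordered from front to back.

/d/, /ɖ/

bilabial: stop /b/, fricative /β/.
dental: stop /d̪/, fricative /ð/.
alveolar: stop —, fricative /z/.
retroflex: stop —, fricative /ʐ/.
velar: stop /ɡ/, fricative /ɣ/.
uvular: stop /ɢ/, fricative /ʁ/.
Gaps, from front to back: alveolar lacks stop (/d/); retroflex lacks stop (/ɖ/).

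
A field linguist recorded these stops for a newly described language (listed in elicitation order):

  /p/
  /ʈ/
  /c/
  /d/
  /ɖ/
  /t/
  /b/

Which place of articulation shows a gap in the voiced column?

palatal

bilabial: voiceless /p/, voiced /b/.
alveolar: voiceless /t/, voiced /d/.
retroflex: voiceless /ʈ/, voiced /ɖ/.
palatal: voiceless /c/, voiced —.
Every place of articulation has a voiced member except palatal, where /ɟ/ would be expected.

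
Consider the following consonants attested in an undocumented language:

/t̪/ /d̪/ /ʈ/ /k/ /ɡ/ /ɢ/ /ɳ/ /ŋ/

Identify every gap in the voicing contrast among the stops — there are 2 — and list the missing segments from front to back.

/ɖ/, /q/

dental: voiceless /t̪/, voiced /d̪/.
retroflex: voiceless /ʈ/, voiced —.
velar: voiceless /k/, voiced /ɡ/.
uvular: voiceless —, voiced /ɢ/.
Gaps, from front to back: retroflex lacks voiced (/ɖ/); uvular lacks voiceless (/q/).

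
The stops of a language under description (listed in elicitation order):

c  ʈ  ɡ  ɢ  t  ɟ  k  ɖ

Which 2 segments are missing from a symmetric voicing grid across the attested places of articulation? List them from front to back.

/d/, /q/

Voiceless: /t/ (alveolar), /ʈ/ (retroflex), /c/ (palatal), /k/ (velar).
Voiced: /ɖ/ (retroflex), /ɟ/ (palatal), /ɡ/ (velar), /ɢ/ (uvular).
Gaps, from front to back: alveolar lacks voiced (/d/); uvular lacks voiceless (/q/).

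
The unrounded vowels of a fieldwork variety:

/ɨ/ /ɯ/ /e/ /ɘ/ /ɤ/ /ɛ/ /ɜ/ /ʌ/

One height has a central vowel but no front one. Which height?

high

high: front —, central /ɨ/, back /ɯ/.
high-mid: front /e/, central /ɘ/, back /ɤ/.
low-mid: front /ɛ/, central /ɜ/, back /ʌ/.
Every height has a front member except high, where /i/ would be expected.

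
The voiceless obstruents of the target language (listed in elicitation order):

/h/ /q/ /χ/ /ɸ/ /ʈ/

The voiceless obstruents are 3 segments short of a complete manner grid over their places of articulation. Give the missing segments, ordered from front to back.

bilabial: stop —, fricative /ɸ/.
retroflex: stop /ʈ/, fricative —.
uvular: stop /q/, fricative /χ/.
glottal: stop —, fricative /h/.
Gaps, from front to back: bilabial lacks stop (/p/); retroflex lacks fricative (/ʂ/); glottal lacks stop (/ʔ/).

/p/, /ʂ/, /ʔ/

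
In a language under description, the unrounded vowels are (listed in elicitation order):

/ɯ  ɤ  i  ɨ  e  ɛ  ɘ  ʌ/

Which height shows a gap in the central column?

low-mid

height            front     central   back    
high              i         ɨ         ɯ       
high-mid          e         ɘ         ɤ       
low-mid           ɛ         —         ʌ       
Every height has a central member except low-mid, where /ɜ/ would be expected.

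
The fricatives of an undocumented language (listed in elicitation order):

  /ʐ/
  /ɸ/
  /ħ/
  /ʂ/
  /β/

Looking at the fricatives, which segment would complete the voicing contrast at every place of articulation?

place of articulation  voiceless  voiced  
bilabial          ɸ         β       
retroflex         ʂ         ʐ       
pharyngeal        ħ         —       
The pharyngeal row has no voiced member, so the gap is the voiced pharyngeal fricative /ʕ/.

/ʕ/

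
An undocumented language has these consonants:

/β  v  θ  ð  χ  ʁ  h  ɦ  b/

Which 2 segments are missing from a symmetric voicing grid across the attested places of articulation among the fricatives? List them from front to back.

bilabial: voiceless —, voiced /β/.
labiodental: voiceless —, voiced /v/.
dental: voiceless /θ/, voiced /ð/.
uvular: voiceless /χ/, voiced /ʁ/.
glottal: voiceless /h/, voiced /ɦ/.
Gaps, from front to back: bilabial lacks voiceless (/ɸ/); labiodental lacks voiceless (/f/).

/ɸ/, /f/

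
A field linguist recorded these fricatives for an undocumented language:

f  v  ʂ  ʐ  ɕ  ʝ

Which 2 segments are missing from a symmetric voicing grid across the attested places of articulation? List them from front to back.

/ʑ/, /ç/

place of articulation  voiceless  voiced  
labiodental       f         v       
retroflex         ʂ         ʐ       
alveolo-palatal   ɕ         —       
palatal           —         ʝ       
Gaps, from front to back: alveolo-palatal lacks voiced (/ʑ/); palatal lacks voiceless (/ç/).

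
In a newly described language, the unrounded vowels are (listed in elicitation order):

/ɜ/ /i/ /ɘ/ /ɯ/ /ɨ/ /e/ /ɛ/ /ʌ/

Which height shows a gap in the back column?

high-mid

Front: /i/ (high), /e/ (high-mid), /ɛ/ (low-mid).
Central: /ɨ/ (high), /ɘ/ (high-mid), /ɜ/ (low-mid).
Back: /ɯ/ (high), /ʌ/ (low-mid).
Every height has a back member except high-mid, where /ɤ/ would be expected.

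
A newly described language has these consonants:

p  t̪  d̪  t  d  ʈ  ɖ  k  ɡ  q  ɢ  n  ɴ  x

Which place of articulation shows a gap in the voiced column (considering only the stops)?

bilabial

place of articulation  voiceless  voiced  
bilabial          p         —       
dental            t̪        d̪      
alveolar          t         d       
retroflex         ʈ         ɖ       
velar             k         ɡ       
uvular            q         ɢ       
Every place of articulation has a voiced member except bilabial, where /b/ would be expected.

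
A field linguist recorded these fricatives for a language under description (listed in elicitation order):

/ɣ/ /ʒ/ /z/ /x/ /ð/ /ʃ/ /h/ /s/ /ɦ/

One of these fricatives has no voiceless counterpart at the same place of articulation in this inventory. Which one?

Alveolar: /s/ ~ /z/
Postalveolar: /ʃ/ ~ /ʒ/
Velar: /x/ ~ /ɣ/
Glottal: /h/ ~ /ɦ/
Dental: only /ð/ (voiced); no voiceless partner.
So /ð/ is the unpaired segment.

/ð/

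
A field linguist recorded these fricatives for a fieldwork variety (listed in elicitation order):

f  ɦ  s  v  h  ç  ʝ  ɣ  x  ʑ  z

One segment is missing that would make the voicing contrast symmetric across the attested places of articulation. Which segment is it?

Voiceless: /f/ (labiodental), /s/ (alveolar), /ç/ (palatal), /x/ (velar), /h/ (glottal).
Voiced: /v/ (labiodental), /z/ (alveolar), /ʑ/ (alveolo-palatal), /ʝ/ (palatal), /ɣ/ (velar), /ɦ/ (glottal).
The alveolo-palatal row has no voiceless member, so the gap is the voiceless alveolo-palatal fricative /ɕ/.

/ɕ/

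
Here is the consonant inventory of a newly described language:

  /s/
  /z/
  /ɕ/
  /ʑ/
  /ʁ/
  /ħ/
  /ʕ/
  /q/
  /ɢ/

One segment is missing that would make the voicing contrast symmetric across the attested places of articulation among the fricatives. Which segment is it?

alveolar: voiceless /s/, voiced /z/.
alveolo-palatal: voiceless /ɕ/, voiced /ʑ/.
uvular: voiceless —, voiced /ʁ/.
pharyngeal: voiceless /ħ/, voiced /ʕ/.
The uvular row has no voiceless member, so the gap is the voiceless uvular fricative /χ/.

/χ/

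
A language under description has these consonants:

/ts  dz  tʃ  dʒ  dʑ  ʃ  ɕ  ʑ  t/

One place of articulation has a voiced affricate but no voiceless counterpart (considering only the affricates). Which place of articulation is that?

alveolar: voiceless /ts/, voiced /dz/.
postalveolar: voiceless /tʃ/, voiced /dʒ/.
alveolo-palatal: voiceless —, voiced /dʑ/.
Every place of articulation has a voiceless member except alveolo-palatal, where /tɕ/ would be expected.

alveolo-palatal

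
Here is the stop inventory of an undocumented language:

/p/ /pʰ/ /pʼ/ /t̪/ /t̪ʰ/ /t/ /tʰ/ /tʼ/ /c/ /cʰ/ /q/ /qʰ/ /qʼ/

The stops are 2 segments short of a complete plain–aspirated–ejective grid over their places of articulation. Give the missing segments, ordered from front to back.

/t̪ʼ/, /cʼ/

place of articulation  plain     aspirated  ejective
bilabial          p         pʰ        pʼ      
dental            t̪        t̪ʰ       —       
alveolar          t         tʰ        tʼ      
palatal           c         cʰ        —       
uvular            q         qʰ        qʼ      
Gaps, from front to back: dental lacks ejective (/t̪ʼ/); palatal lacks ejective (/cʼ/).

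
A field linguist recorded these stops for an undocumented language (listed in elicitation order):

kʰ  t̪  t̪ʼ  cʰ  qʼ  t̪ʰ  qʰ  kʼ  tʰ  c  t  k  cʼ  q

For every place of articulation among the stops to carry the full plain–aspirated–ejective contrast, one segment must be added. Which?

place of articulation  plain     aspirated  ejective
dental            t̪        t̪ʰ       t̪ʼ     
alveolar          t         tʰ        —       
palatal           c         cʰ        cʼ      
velar             k         kʰ        kʼ      
uvular            q         qʰ        qʼ      
The alveolar row has no ejective member, so the gap is the ejective alveolar stop /tʼ/.

/tʼ/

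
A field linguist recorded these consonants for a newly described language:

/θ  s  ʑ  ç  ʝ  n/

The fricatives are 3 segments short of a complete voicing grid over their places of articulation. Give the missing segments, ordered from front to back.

/ð/, /z/, /ɕ/

place of articulation  voiceless  voiced  
dental            θ         —       
alveolar          s         —       
alveolo-palatal   —         ʑ       
palatal           ç         ʝ       
Gaps, from front to back: dental lacks voiced (/ð/); alveolar lacks voiced (/z/); alveolo-palatal lacks voiceless (/ɕ/).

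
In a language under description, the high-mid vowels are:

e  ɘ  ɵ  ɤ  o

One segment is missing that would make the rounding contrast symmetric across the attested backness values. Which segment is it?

Unrounded: /e/ (front), /ɘ/ (central), /ɤ/ (back).
Rounded: /ɵ/ (central), /o/ (back).
The front row has no rounded member, so the gap is the front rounded vowel /ø/.

/ø/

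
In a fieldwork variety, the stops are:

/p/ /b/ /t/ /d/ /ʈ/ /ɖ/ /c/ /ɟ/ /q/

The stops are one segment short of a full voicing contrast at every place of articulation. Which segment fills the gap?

/ɢ/

place of articulation  voiceless  voiced  
bilabial          p         b       
alveolar          t         d       
retroflex         ʈ         ɖ       
palatal           c         ɟ       
uvular            q         —       
The uvular row has no voiced member, so the gap is the voiced uvular stop /ɢ/.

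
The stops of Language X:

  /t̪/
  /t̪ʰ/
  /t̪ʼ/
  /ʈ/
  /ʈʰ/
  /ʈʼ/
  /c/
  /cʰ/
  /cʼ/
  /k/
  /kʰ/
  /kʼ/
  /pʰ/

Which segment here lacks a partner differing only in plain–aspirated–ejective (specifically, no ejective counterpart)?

Dental: /t̪/ ~ /t̪ʰ/ ~ /t̪ʼ/
Retroflex: /ʈ/ ~ /ʈʰ/ ~ /ʈʼ/
Palatal: /c/ ~ /cʰ/ ~ /cʼ/
Velar: /k/ ~ /kʰ/ ~ /kʼ/
Bilabial: only /pʰ/ (aspirated); no ejective partner.
So /pʰ/ is the unpaired segment.

/pʰ/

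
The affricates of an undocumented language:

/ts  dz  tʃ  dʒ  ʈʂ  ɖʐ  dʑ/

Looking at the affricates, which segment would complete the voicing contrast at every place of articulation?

/tɕ/

Voiceless: /ts/ (alveolar), /tʃ/ (postalveolar), /ʈʂ/ (retroflex).
Voiced: /dz/ (alveolar), /dʒ/ (postalveolar), /ɖʐ/ (retroflex), /dʑ/ (alveolo-palatal).
The alveolo-palatal row has no voiceless member, so the gap is the voiceless alveolo-palatal affricate /tɕ/.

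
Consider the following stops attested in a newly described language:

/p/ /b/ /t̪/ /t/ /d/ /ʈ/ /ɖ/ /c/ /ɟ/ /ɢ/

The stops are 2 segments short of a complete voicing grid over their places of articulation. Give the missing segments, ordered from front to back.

/d̪/, /q/

Voiceless: /p/ (bilabial), /t̪/ (dental), /t/ (alveolar), /ʈ/ (retroflex), /c/ (palatal).
Voiced: /b/ (bilabial), /d/ (alveolar), /ɖ/ (retroflex), /ɟ/ (palatal), /ɢ/ (uvular).
Gaps, from front to back: dental lacks voiced (/d̪/); uvular lacks voiceless (/q/).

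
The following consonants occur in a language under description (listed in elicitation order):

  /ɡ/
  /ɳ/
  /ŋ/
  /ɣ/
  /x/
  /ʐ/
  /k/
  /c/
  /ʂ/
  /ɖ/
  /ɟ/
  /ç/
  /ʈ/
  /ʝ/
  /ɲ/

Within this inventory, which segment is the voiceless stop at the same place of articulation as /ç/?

/ç/ is a voiceless palatal fricative.
The voiceless stop at the same place is a voiceless palatal stop — in this inventory, /c/.

/c/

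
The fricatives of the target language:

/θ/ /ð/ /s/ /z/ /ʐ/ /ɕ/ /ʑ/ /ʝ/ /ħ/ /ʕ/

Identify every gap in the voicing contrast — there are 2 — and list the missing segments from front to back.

Voiceless: /θ/ (dental), /s/ (alveolar), /ɕ/ (alveolo-palatal), /ħ/ (pharyngeal).
Voiced: /ð/ (dental), /z/ (alveolar), /ʐ/ (retroflex), /ʑ/ (alveolo-palatal), /ʝ/ (palatal), /ʕ/ (pharyngeal).
Gaps, from front to back: retroflex lacks voiceless (/ʂ/); palatal lacks voiceless (/ç/).

/ʂ/, /ç/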